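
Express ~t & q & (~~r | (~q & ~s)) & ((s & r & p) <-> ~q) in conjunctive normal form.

~t & q & (~~r | (~q & ~s)) & ((s & r & p) <-> ~q)
= ~t & q & (~~r | (~q & ~s)) & ((s & r & p) -> ~q) & (~q -> (s & r & p))   (eliminate <->)
= ~t & q & (~~r | (~q & ~s)) & (~(s & r & p) | ~q) & (~q -> (s & r & p))   (eliminate ->)
= ~t & q & (~~r | (~q & ~s)) & (~(s & r & p) | ~q) & (~~q | (s & r & p))   (eliminate ->)
= ~t & q & (r | (~q & ~s)) & (~(s & r & p) | ~q) & (~~q | (s & r & p))   (double negation)
= ~t & q & (r | (~q & ~s)) & (~s | ~r | ~p | ~q) & (~~q | (s & r & p))   (De Morgan)
= ~t & q & (r | (~q & ~s)) & (~s | ~r | ~p | ~q) & (q | (s & r & p))   (double negation)
= ~t & q & (r | ~q) & (r | ~s) & (~s | ~r | ~p | ~q) & (q | s) & (q | r) & (q | p)   (distribute | over &)
= ~t & q & (r | ~q) & (r | ~s) & (~s | ~r | ~p | ~q)   (simplify)

~t & q & (r | ~q) & (r | ~s) & (~s | ~r | ~p | ~q)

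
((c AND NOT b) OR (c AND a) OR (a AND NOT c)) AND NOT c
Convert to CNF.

((c AND NOT b) OR (c AND a) OR (a AND NOT c)) AND NOT c
⇔ (c OR c OR a) AND (c OR c OR NOT c) AND (c OR a OR a) AND (c OR a OR NOT c) AND (NOT b OR c OR a) AND (NOT b OR c OR NOT c) AND (NOT b OR a OR a) AND (NOT b OR a OR NOT c) AND NOT c   [distribute OR over AND]
⇔ (c OR a) AND (NOT b OR a) AND NOT c   [simplify]

(c OR a) AND (NOT b OR a) AND NOT c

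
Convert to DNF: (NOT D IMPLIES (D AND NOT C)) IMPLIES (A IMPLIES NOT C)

NOT D OR NOT A OR NOT C

(NOT D IMPLIES (D AND NOT C)) IMPLIES (A IMPLIES NOT C)
≡ NOT (NOT D IMPLIES (D AND NOT C)) OR (A IMPLIES NOT C)   — eliminate IMPLIES
≡ NOT (NOT NOT D OR (D AND NOT C)) OR (A IMPLIES NOT C)   — eliminate IMPLIES
≡ NOT (NOT NOT D OR (D AND NOT C)) OR NOT A OR NOT C   — eliminate IMPLIES
≡ (NOT NOT NOT D AND NOT (D AND NOT C)) OR NOT A OR NOT C   — De Morgan
≡ (NOT D AND NOT (D AND NOT C)) OR NOT A OR NOT C   — double negation
≡ (NOT D AND (NOT D OR NOT NOT C)) OR NOT A OR NOT C   — De Morgan
≡ (NOT D AND (NOT D OR C)) OR NOT A OR NOT C   — double negation
≡ (NOT D AND NOT D) OR (NOT D AND C) OR NOT A OR NOT C   — distribute AND over OR
≡ NOT D OR NOT A OR NOT C   — simplify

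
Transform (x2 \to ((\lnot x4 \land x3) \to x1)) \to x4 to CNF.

(x2 \lor x4) \land (x3 \lor x4) \land (\lnot x1 \lor x4)

(x2 \to ((\lnot x4 \land x3) \to x1)) \to x4
⇔ \lnot (x2 \to ((\lnot x4 \land x3) \to x1)) \lor x4
⇔ \lnot (\lnot x2 \lor ((\lnot x4 \land x3) \to x1)) \lor x4
⇔ \lnot (\lnot x2 \lor \lnot (\lnot x4 \land x3) \lor x1) \lor x4
⇔ (\lnot \lnot x2 \land \lnot \lnot (\lnot x4 \land x3) \land \lnot x1) \lor x4
⇔ (x2 \land \lnot \lnot (\lnot x4 \land x3) \land \lnot x1) \lor x4
⇔ (x2 \land \lnot x4 \land x3 \land \lnot x1) \lor x4
⇔ (x2 \lor x4) \land (\lnot x4 \lor x4) \land (x3 \lor x4) \land (\lnot x1 \lor x4)
⇔ (x2 \lor x4) \land (x3 \lor x4) \land (\lnot x1 \lor x4)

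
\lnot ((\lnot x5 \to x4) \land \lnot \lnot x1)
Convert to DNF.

(\lnot x5 \land \lnot x4) \lor \lnot x1

\lnot ((\lnot x5 \to x4) \land \lnot \lnot x1)
≡ \lnot ((\lnot \lnot x5 \lor x4) \land \lnot \lnot x1)   [eliminate \to]
≡ \lnot (\lnot \lnot x5 \lor x4) \lor \lnot \lnot \lnot x1   [De Morgan]
≡ (\lnot \lnot \lnot x5 \land \lnot x4) \lor \lnot \lnot \lnot x1   [De Morgan]
≡ (\lnot x5 \land \lnot x4) \lor \lnot \lnot \lnot x1   [double negation]
≡ (\lnot x5 \land \lnot x4) \lor \lnot x1   [double negation]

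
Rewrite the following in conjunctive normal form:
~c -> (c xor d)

~c -> (c xor d)
= ~~c | (c xor d)
= ~~c | ((c | d) & ~(c & d))
= c | ((c | d) & ~(c & d))
= c | ((c | d) & (~c | ~d))
= (c | c | d) & (c | ~c | ~d)
= c | d

c | d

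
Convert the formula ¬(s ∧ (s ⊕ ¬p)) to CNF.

¬s ∨ ¬p

¬(s ∧ (s ⊕ ¬p))
≡ ¬(s ∧ (s ∨ ¬p) ∧ ¬(s ∧ ¬p))
≡ ¬s ∨ ¬(s ∨ ¬p) ∨ ¬¬(s ∧ ¬p)
≡ ¬s ∨ (¬s ∧ ¬¬p) ∨ ¬¬(s ∧ ¬p)
≡ ¬s ∨ (¬s ∧ p) ∨ ¬¬(s ∧ ¬p)
≡ ¬s ∨ (¬s ∧ p) ∨ (s ∧ ¬p)
≡ (¬s ∨ ¬s ∨ s) ∧ (¬s ∨ ¬s ∨ ¬p) ∧ (¬s ∨ p ∨ s) ∧ (¬s ∨ p ∨ ¬p)
≡ ¬s ∨ ¬p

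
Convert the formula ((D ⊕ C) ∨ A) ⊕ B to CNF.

(D ∨ C ∨ A ∨ B) ∧ (¬D ∨ ¬C ∨ A ∨ B) ∧ (¬D ∨ C ∨ ¬B) ∧ (¬C ∨ D ∨ ¬B) ∧ (¬A ∨ ¬B)

((D ⊕ C) ∨ A) ⊕ B
= ((D ⊕ C) ∨ A ∨ B) ∧ ¬(((D ⊕ C) ∨ A) ∧ B)   — expand ⊕
= (((D ∨ C) ∧ ¬(D ∧ C)) ∨ A ∨ B) ∧ ¬(((D ⊕ C) ∨ A) ∧ B)   — expand ⊕
= (((D ∨ C) ∧ ¬(D ∧ C)) ∨ A ∨ B) ∧ ¬((((D ∨ C) ∧ ¬(D ∧ C)) ∨ A) ∧ B)   — expand ⊕
= (((D ∨ C) ∧ (¬D ∨ ¬C)) ∨ A ∨ B) ∧ ¬((((D ∨ C) ∧ ¬(D ∧ C)) ∨ A) ∧ B)   — De Morgan
= (((D ∨ C) ∧ (¬D ∨ ¬C)) ∨ A ∨ B) ∧ (¬(((D ∨ C) ∧ ¬(D ∧ C)) ∨ A) ∨ ¬B)   — De Morgan
= (((D ∨ C) ∧ (¬D ∨ ¬C)) ∨ A ∨ B) ∧ ((¬((D ∨ C) ∧ ¬(D ∧ C)) ∧ ¬A) ∨ ¬B)   — De Morgan
= (((D ∨ C) ∧ (¬D ∨ ¬C)) ∨ A ∨ B) ∧ (((¬(D ∨ C) ∨ ¬¬(D ∧ C)) ∧ ¬A) ∨ ¬B)   — De Morgan
= (((D ∨ C) ∧ (¬D ∨ ¬C)) ∨ A ∨ B) ∧ ((((¬D ∧ ¬C) ∨ ¬¬(D ∧ C)) ∧ ¬A) ∨ ¬B)   — De Morgan
= (((D ∨ C) ∧ (¬D ∨ ¬C)) ∨ A ∨ B) ∧ ((((¬D ∧ ¬C) ∨ (D ∧ C)) ∧ ¬A) ∨ ¬B)   — double negation
= (D ∨ C ∨ A ∨ B) ∧ (¬D ∨ ¬C ∨ A ∨ B) ∧ (¬D ∨ D ∨ ¬B) ∧ (¬D ∨ C ∨ ¬B) ∧ (¬C ∨ D ∨ ¬B) ∧ (¬C ∨ C ∨ ¬B) ∧ (¬A ∨ ¬B)   — distribute ∨ over ∧
= (D ∨ C ∨ A ∨ B) ∧ (¬D ∨ ¬C ∨ A ∨ B) ∧ (¬D ∨ C ∨ ¬B) ∧ (¬C ∨ D ∨ ¬B) ∧ (¬A ∨ ¬B)   — simplify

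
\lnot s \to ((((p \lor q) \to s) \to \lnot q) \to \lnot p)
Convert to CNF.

s \lor \lnot p

\lnot s \to ((((p \lor q) \to s) \to \lnot q) \to \lnot p)
≡ \lnot \lnot s \lor ((((p \lor q) \to s) \to \lnot q) \to \lnot p)   (eliminate \to)
≡ \lnot \lnot s \lor \lnot (((p \lor q) \to s) \to \lnot q) \lor \lnot p   (eliminate \to)
≡ \lnot \lnot s \lor \lnot (\lnot ((p \lor q) \to s) \lor \lnot q) \lor \lnot p   (eliminate \to)
≡ \lnot \lnot s \lor \lnot (\lnot (\lnot (p \lor q) \lor s) \lor \lnot q) \lor \lnot p   (eliminate \to)
≡ s \lor \lnot (\lnot (\lnot (p \lor q) \lor s) \lor \lnot q) \lor \lnot p   (double negation)
≡ s \lor (\lnot \lnot (\lnot (p \lor q) \lor s) \land \lnot \lnot q) \lor \lnot p   (De Morgan)
≡ s \lor ((\lnot (p \lor q) \lor s) \land \lnot \lnot q) \lor \lnot p   (double negation)
≡ s \lor (((\lnot p \land \lnot q) \lor s) \land \lnot \lnot q) \lor \lnot p   (De Morgan)
≡ s \lor (((\lnot p \land \lnot q) \lor s) \land q) \lor \lnot p   (double negation)
≡ (s \lor \lnot p \lor s \lor \lnot p) \land (s \lor \lnot q \lor s \lor \lnot p) \land (s \lor q \lor \lnot p)   (distribute \lor over \land)
≡ s \lor \lnot p   (simplify)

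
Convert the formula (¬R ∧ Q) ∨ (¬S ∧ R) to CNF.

(¬R ∧ Q) ∨ (¬S ∧ R)
⇔ (¬R ∨ ¬S) ∧ (¬R ∨ R) ∧ (Q ∨ ¬S) ∧ (Q ∨ R)   [distribute ∨ over ∧]
⇔ (¬R ∨ ¬S) ∧ (Q ∨ ¬S) ∧ (Q ∨ R)   [simplify]

(¬R ∨ ¬S) ∧ (Q ∨ ¬S) ∧ (Q ∨ R)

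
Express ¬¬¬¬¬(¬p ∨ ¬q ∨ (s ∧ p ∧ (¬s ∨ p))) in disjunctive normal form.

p ∧ q ∧ ¬s

¬¬¬¬¬(¬p ∨ ¬q ∨ (s ∧ p ∧ (¬s ∨ p)))
≡ ¬¬¬(¬p ∨ ¬q ∨ (s ∧ p ∧ (¬s ∨ p)))   [double negation]
≡ ¬(¬p ∨ ¬q ∨ (s ∧ p ∧ (¬s ∨ p)))   [double negation]
≡ ¬¬p ∧ ¬¬q ∧ ¬(s ∧ p ∧ (¬s ∨ p))   [De Morgan]
≡ p ∧ ¬¬q ∧ ¬(s ∧ p ∧ (¬s ∨ p))   [double negation]
≡ p ∧ q ∧ ¬(s ∧ p ∧ (¬s ∨ p))   [double negation]
≡ p ∧ q ∧ (¬s ∨ ¬p ∨ ¬(¬s ∨ p))   [De Morgan]
≡ p ∧ q ∧ (¬s ∨ ¬p ∨ (¬¬s ∧ ¬p))   [De Morgan]
≡ p ∧ q ∧ (¬s ∨ ¬p ∨ (s ∧ ¬p))   [double negation]
≡ (p ∧ q ∧ ¬s) ∨ (p ∧ q ∧ ¬p) ∨ (p ∧ q ∧ s ∧ ¬p)   [distribute ∧ over ∨]
≡ p ∧ q ∧ ¬s   [simplify]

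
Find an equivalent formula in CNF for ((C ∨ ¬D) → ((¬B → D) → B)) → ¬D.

(C ∨ ¬D) ∧ (¬B ∨ ¬D)

((C ∨ ¬D) → ((¬B → D) → B)) → ¬D
≡ ¬((C ∨ ¬D) → ((¬B → D) → B)) ∨ ¬D   — eliminate →
≡ ¬(¬(C ∨ ¬D) ∨ ((¬B → D) → B)) ∨ ¬D   — eliminate →
≡ ¬(¬(C ∨ ¬D) ∨ ¬(¬B → D) ∨ B) ∨ ¬D   — eliminate →
≡ ¬(¬(C ∨ ¬D) ∨ ¬(¬¬B ∨ D) ∨ B) ∨ ¬D   — eliminate →
≡ (¬¬(C ∨ ¬D) ∧ ¬¬(¬¬B ∨ D) ∧ ¬B) ∨ ¬D   — De Morgan
≡ ((C ∨ ¬D) ∧ ¬¬(¬¬B ∨ D) ∧ ¬B) ∨ ¬D   — double negation
≡ ((C ∨ ¬D) ∧ (¬¬B ∨ D) ∧ ¬B) ∨ ¬D   — double negation
≡ ((C ∨ ¬D) ∧ (B ∨ D) ∧ ¬B) ∨ ¬D   — double negation
≡ (C ∨ ¬D ∨ ¬D) ∧ (B ∨ D ∨ ¬D) ∧ (¬B ∨ ¬D)   — distribute ∨ over ∧
≡ (C ∨ ¬D) ∧ (¬B ∨ ¬D)   — simplify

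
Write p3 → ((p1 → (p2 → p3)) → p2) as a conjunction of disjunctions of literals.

p3 → ((p1 → (p2 → p3)) → p2)
≡ ¬p3 ∨ ((p1 → (p2 → p3)) → p2)
≡ ¬p3 ∨ ¬(p1 → (p2 → p3)) ∨ p2
≡ ¬p3 ∨ ¬(¬p1 ∨ (p2 → p3)) ∨ p2
≡ ¬p3 ∨ ¬(¬p1 ∨ ¬p2 ∨ p3) ∨ p2
≡ ¬p3 ∨ (¬¬p1 ∧ ¬¬p2 ∧ ¬p3) ∨ p2
≡ ¬p3 ∨ (p1 ∧ ¬¬p2 ∧ ¬p3) ∨ p2
≡ ¬p3 ∨ (p1 ∧ p2 ∧ ¬p3) ∨ p2
≡ (¬p3 ∨ p1 ∨ p2) ∧ (¬p3 ∨ p2 ∨ p2) ∧ (¬p3 ∨ ¬p3 ∨ p2)
≡ ¬p3 ∨ p2

¬p3 ∨ p2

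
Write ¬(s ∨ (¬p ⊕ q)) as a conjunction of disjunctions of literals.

¬(s ∨ (¬p ⊕ q))
≡ ¬(s ∨ ((¬p ∨ q) ∧ ¬(¬p ∧ q)))   (expand ⊕)
≡ ¬s ∧ ¬((¬p ∨ q) ∧ ¬(¬p ∧ q))   (De Morgan)
≡ ¬s ∧ (¬(¬p ∨ q) ∨ ¬¬(¬p ∧ q))   (De Morgan)
≡ ¬s ∧ ((¬¬p ∧ ¬q) ∨ ¬¬(¬p ∧ q))   (De Morgan)
≡ ¬s ∧ ((p ∧ ¬q) ∨ ¬¬(¬p ∧ q))   (double negation)
≡ ¬s ∧ ((p ∧ ¬q) ∨ (¬p ∧ q))   (double negation)
≡ ¬s ∧ (p ∨ ¬p) ∧ (p ∨ q) ∧ (¬q ∨ ¬p) ∧ (¬q ∨ q)   (distribute ∨ over ∧)
≡ ¬s ∧ (p ∨ q) ∧ (¬q ∨ ¬p)   (simplify)

¬s ∧ (p ∨ q) ∧ (¬q ∨ ¬p)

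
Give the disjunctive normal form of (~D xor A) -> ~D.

(D & ~A) | ~D

(~D xor A) -> ~D
= ~(~D xor A) | ~D   [eliminate ->]
= ~((~D & ~A) | (~~D & A)) | ~D   [expand xor]
= (~(~D & ~A) & ~(~~D & A)) | ~D   [De Morgan]
= ((~~D | ~~A) & ~(~~D & A)) | ~D   [De Morgan]
= ((D | ~~A) & ~(~~D & A)) | ~D   [double negation]
= ((D | A) & ~(~~D & A)) | ~D   [double negation]
= ((D | A) & (~~~D | ~A)) | ~D   [De Morgan]
= ((D | A) & (~D | ~A)) | ~D   [double negation]
= (D & ~D) | (D & ~A) | (A & ~D) | (A & ~A) | ~D   [distribute & over |]
= (D & ~A) | ~D   [simplify]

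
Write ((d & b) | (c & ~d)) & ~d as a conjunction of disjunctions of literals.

(d | c) & (b | c) & ~d

((d & b) | (c & ~d)) & ~d
= (d | c) & (d | ~d) & (b | c) & (b | ~d) & ~d
= (d | c) & (b | c) & ~d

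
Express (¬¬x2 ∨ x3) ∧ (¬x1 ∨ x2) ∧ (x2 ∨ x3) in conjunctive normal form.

(x2 ∨ x3) ∧ (¬x1 ∨ x2)

(¬¬x2 ∨ x3) ∧ (¬x1 ∨ x2) ∧ (x2 ∨ x3)
≡ (x2 ∨ x3) ∧ (¬x1 ∨ x2) ∧ (x2 ∨ x3)   [double negation]
≡ (x2 ∨ x3) ∧ (¬x1 ∨ x2)   [simplify]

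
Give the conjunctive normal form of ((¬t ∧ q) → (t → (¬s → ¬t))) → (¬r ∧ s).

(¬t ∨ ¬r) ∧ (¬t ∨ s) ∧ (q ∨ ¬r) ∧ (q ∨ s) ∧ (t ∨ ¬r) ∧ (t ∨ s) ∧ (¬s ∨ ¬r)

((¬t ∧ q) → (t → (¬s → ¬t))) → (¬r ∧ s)
⇔ ¬((¬t ∧ q) → (t → (¬s → ¬t))) ∨ (¬r ∧ s)   — eliminate →
⇔ ¬(¬(¬t ∧ q) ∨ (t → (¬s → ¬t))) ∨ (¬r ∧ s)   — eliminate →
⇔ ¬(¬(¬t ∧ q) ∨ ¬t ∨ (¬s → ¬t)) ∨ (¬r ∧ s)   — eliminate →
⇔ ¬(¬(¬t ∧ q) ∨ ¬t ∨ ¬¬s ∨ ¬t) ∨ (¬r ∧ s)   — eliminate →
⇔ (¬¬(¬t ∧ q) ∧ ¬¬t ∧ ¬¬¬s ∧ ¬¬t) ∨ (¬r ∧ s)   — De Morgan
⇔ (¬t ∧ q ∧ ¬¬t ∧ ¬¬¬s ∧ ¬¬t) ∨ (¬r ∧ s)   — double negation
⇔ (¬t ∧ q ∧ t ∧ ¬¬¬s ∧ ¬¬t) ∨ (¬r ∧ s)   — double negation
⇔ (¬t ∧ q ∧ t ∧ ¬s ∧ ¬¬t) ∨ (¬r ∧ s)   — double negation
⇔ (¬t ∧ q ∧ t ∧ ¬s ∧ t) ∨ (¬r ∧ s)   — double negation
⇔ (¬t ∨ ¬r) ∧ (¬t ∨ s) ∧ (q ∨ ¬r) ∧ (q ∨ s) ∧ (t ∨ ¬r) ∧ (t ∨ s) ∧ (¬s ∨ ¬r) ∧ (¬s ∨ s) ∧ (t ∨ ¬r) ∧ (t ∨ s)   — distribute ∨ over ∧
⇔ (¬t ∨ ¬r) ∧ (¬t ∨ s) ∧ (q ∨ ¬r) ∧ (q ∨ s) ∧ (t ∨ ¬r) ∧ (t ∨ s) ∧ (¬s ∨ ¬r)   — simplify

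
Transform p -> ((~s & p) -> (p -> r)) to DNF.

p -> ((~s & p) -> (p -> r))
≡ ~p | ((~s & p) -> (p -> r))   [eliminate ->]
≡ ~p | ~(~s & p) | (p -> r)   [eliminate ->]
≡ ~p | ~(~s & p) | ~p | r   [eliminate ->]
≡ ~p | ~~s | ~p | ~p | r   [De Morgan]
≡ ~p | s | ~p | ~p | r   [double negation]
≡ ~p | s | r   [simplify]

~p | s | r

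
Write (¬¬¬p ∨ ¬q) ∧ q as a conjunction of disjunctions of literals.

(¬¬¬p ∨ ¬q) ∧ q
= (¬p ∨ ¬q) ∧ q

(¬p ∨ ¬q) ∧ q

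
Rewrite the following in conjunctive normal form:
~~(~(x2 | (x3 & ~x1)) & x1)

~x2 & x1

~~(~(x2 | (x3 & ~x1)) & x1)
= ~(x2 | (x3 & ~x1)) & x1   [double negation]
= ~x2 & ~(x3 & ~x1) & x1   [De Morgan]
= ~x2 & (~x3 | ~~x1) & x1   [De Morgan]
= ~x2 & (~x3 | x1) & x1   [double negation]
= ~x2 & x1   [simplify]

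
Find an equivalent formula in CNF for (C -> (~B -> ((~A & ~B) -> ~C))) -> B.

(C -> (~B -> ((~A & ~B) -> ~C))) -> B
⇔ ~(C -> (~B -> ((~A & ~B) -> ~C))) | B   [eliminate ->]
⇔ ~(~C | (~B -> ((~A & ~B) -> ~C))) | B   [eliminate ->]
⇔ ~(~C | ~~B | ((~A & ~B) -> ~C)) | B   [eliminate ->]
⇔ ~(~C | ~~B | ~(~A & ~B) | ~C) | B   [eliminate ->]
⇔ (~~C & ~~~B & ~~(~A & ~B) & ~~C) | B   [De Morgan]
⇔ (C & ~~~B & ~~(~A & ~B) & ~~C) | B   [double negation]
⇔ (C & ~B & ~~(~A & ~B) & ~~C) | B   [double negation]
⇔ (C & ~B & ~A & ~B & ~~C) | B   [double negation]
⇔ (C & ~B & ~A & ~B & C) | B   [double negation]
⇔ (C | B) & (~B | B) & (~A | B) & (~B | B) & (C | B)   [distribute | over &]
⇔ (C | B) & (~A | B)   [simplify]

(C | B) & (~A | B)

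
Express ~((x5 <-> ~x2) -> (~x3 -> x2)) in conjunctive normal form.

~((x5 <-> ~x2) -> (~x3 -> x2))
≡ ~(~(x5 <-> ~x2) | (~x3 -> x2))   [eliminate ->]
≡ ~(~((x5 -> ~x2) & (~x2 -> x5)) | (~x3 -> x2))   [eliminate <->]
≡ ~(~((~x5 | ~x2) & (~x2 -> x5)) | (~x3 -> x2))   [eliminate ->]
≡ ~(~((~x5 | ~x2) & (~~x2 | x5)) | (~x3 -> x2))   [eliminate ->]
≡ ~(~((~x5 | ~x2) & (~~x2 | x5)) | ~~x3 | x2)   [eliminate ->]
≡ ~~((~x5 | ~x2) & (~~x2 | x5)) & ~~~x3 & ~x2   [De Morgan]
≡ (~x5 | ~x2) & (~~x2 | x5) & ~~~x3 & ~x2   [double negation]
≡ (~x5 | ~x2) & (x2 | x5) & ~~~x3 & ~x2   [double negation]
≡ (~x5 | ~x2) & (x2 | x5) & ~x3 & ~x2   [double negation]
≡ (x2 | x5) & ~x3 & ~x2   [simplify]

(x2 | x5) & ~x3 & ~x2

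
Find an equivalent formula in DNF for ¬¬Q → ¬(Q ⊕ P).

¬Q ∨ (P ∧ Q)

¬¬Q → ¬(Q ⊕ P)
≡ ¬¬¬Q ∨ ¬(Q ⊕ P)   — eliminate →
≡ ¬¬¬Q ∨ ¬((Q ∧ ¬P) ∨ (¬Q ∧ P))   — expand ⊕
≡ ¬Q ∨ ¬((Q ∧ ¬P) ∨ (¬Q ∧ P))   — double negation
≡ ¬Q ∨ (¬(Q ∧ ¬P) ∧ ¬(¬Q ∧ P))   — De Morgan
≡ ¬Q ∨ ((¬Q ∨ ¬¬P) ∧ ¬(¬Q ∧ P))   — De Morgan
≡ ¬Q ∨ ((¬Q ∨ P) ∧ ¬(¬Q ∧ P))   — double negation
≡ ¬Q ∨ ((¬Q ∨ P) ∧ (¬¬Q ∨ ¬P))   — De Morgan
≡ ¬Q ∨ ((¬Q ∨ P) ∧ (Q ∨ ¬P))   — double negation
≡ ¬Q ∨ (¬Q ∧ Q) ∨ (¬Q ∧ ¬P) ∨ (P ∧ Q) ∨ (P ∧ ¬P)   — distribute ∧ over ∨
≡ ¬Q ∨ (P ∧ Q)   — simplify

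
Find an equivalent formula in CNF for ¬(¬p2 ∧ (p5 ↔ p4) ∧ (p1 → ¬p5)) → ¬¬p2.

(¬p5 ∨ p4 ∨ p2) ∧ (¬p4 ∨ p5 ∨ p2) ∧ (¬p1 ∨ ¬p5 ∨ p2)

¬(¬p2 ∧ (p5 ↔ p4) ∧ (p1 → ¬p5)) → ¬¬p2
≡ ¬¬(¬p2 ∧ (p5 ↔ p4) ∧ (p1 → ¬p5)) ∨ ¬¬p2   (eliminate →)
≡ ¬¬(¬p2 ∧ (p5 → p4) ∧ (p4 → p5) ∧ (p1 → ¬p5)) ∨ ¬¬p2   (eliminate ↔)
≡ ¬¬(¬p2 ∧ (¬p5 ∨ p4) ∧ (p4 → p5) ∧ (p1 → ¬p5)) ∨ ¬¬p2   (eliminate →)
≡ ¬¬(¬p2 ∧ (¬p5 ∨ p4) ∧ (¬p4 ∨ p5) ∧ (p1 → ¬p5)) ∨ ¬¬p2   (eliminate →)
≡ ¬¬(¬p2 ∧ (¬p5 ∨ p4) ∧ (¬p4 ∨ p5) ∧ (¬p1 ∨ ¬p5)) ∨ ¬¬p2   (eliminate →)
≡ ¬p2 ∧ (¬p5 ∨ p4) ∧ (¬p4 ∨ p5) ∧ (¬p1 ∨ ¬p5) ∨ ¬¬p2   (double negation)
≡ ¬p2 ∧ (¬p5 ∨ p4) ∧ (¬p4 ∨ p5) ∧ (¬p1 ∨ ¬p5) ∨ p2   (double negation)
≡ (¬p2 ∨ p2) ∧ (¬p5 ∨ p4 ∨ p2) ∧ (¬p4 ∨ p5 ∨ p2) ∧ (¬p1 ∨ ¬p5 ∨ p2)   (distribute ∨ over ∧)
≡ (¬p5 ∨ p4 ∨ p2) ∧ (¬p4 ∨ p5 ∨ p2) ∧ (¬p1 ∨ ¬p5 ∨ p2)   (simplify)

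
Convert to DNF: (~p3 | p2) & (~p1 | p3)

(~p3 & ~p1) | (p2 & ~p1) | (p2 & p3)

(~p3 | p2) & (~p1 | p3)
= (~p3 & ~p1) | (~p3 & p3) | (p2 & ~p1) | (p2 & p3)   [distribute & over |]
= (~p3 & ~p1) | (p2 & ~p1) | (p2 & p3)   [simplify]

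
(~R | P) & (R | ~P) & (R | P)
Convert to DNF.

(~R | P) & (R | ~P) & (R | P)
≡ (~R & R & R) | (~R & R & P) | (~R & ~P & R) | (~R & ~P & P) | (P & R & R) | (P & R & P) | (P & ~P & R) | (P & ~P & P)   [distribute & over |]
≡ P & R   [simplify]

P & R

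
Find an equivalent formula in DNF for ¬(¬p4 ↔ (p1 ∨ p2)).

(¬p4 ∧ ¬p1 ∧ ¬p2) ∨ (p1 ∧ p4) ∨ (p2 ∧ p4)

¬(¬p4 ↔ (p1 ∨ p2))
≡ ¬((¬p4 → (p1 ∨ p2)) ∧ ((p1 ∨ p2) → ¬p4))   (eliminate ↔)
≡ ¬((¬¬p4 ∨ p1 ∨ p2) ∧ ((p1 ∨ p2) → ¬p4))   (eliminate →)
≡ ¬((¬¬p4 ∨ p1 ∨ p2) ∧ (¬(p1 ∨ p2) ∨ ¬p4))   (eliminate →)
≡ ¬(¬¬p4 ∨ p1 ∨ p2) ∨ ¬(¬(p1 ∨ p2) ∨ ¬p4)   (De Morgan)
≡ (¬¬¬p4 ∧ ¬p1 ∧ ¬p2) ∨ ¬(¬(p1 ∨ p2) ∨ ¬p4)   (De Morgan)
≡ (¬p4 ∧ ¬p1 ∧ ¬p2) ∨ ¬(¬(p1 ∨ p2) ∨ ¬p4)   (double negation)
≡ (¬p4 ∧ ¬p1 ∧ ¬p2) ∨ (¬¬(p1 ∨ p2) ∧ ¬¬p4)   (De Morgan)
≡ (¬p4 ∧ ¬p1 ∧ ¬p2) ∨ ((p1 ∨ p2) ∧ ¬¬p4)   (double negation)
≡ (¬p4 ∧ ¬p1 ∧ ¬p2) ∨ ((p1 ∨ p2) ∧ p4)   (double negation)
≡ (¬p4 ∧ ¬p1 ∧ ¬p2) ∨ (p1 ∧ p4) ∨ (p2 ∧ p4)   (distribute ∧ over ∨)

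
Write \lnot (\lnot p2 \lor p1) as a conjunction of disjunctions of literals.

\lnot (\lnot p2 \lor p1)
≡ \lnot \lnot p2 \land \lnot p1   [De Morgan]
≡ p2 \land \lnot p1   [double negation]

p2 \land \lnot p1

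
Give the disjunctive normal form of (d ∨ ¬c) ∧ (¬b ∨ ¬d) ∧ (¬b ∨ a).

(d ∧ ¬b) ∨ (¬c ∧ ¬b) ∨ (¬c ∧ ¬d ∧ a)

(d ∨ ¬c) ∧ (¬b ∨ ¬d) ∧ (¬b ∨ a)
⇔ (d ∧ ¬b ∧ ¬b) ∨ (d ∧ ¬b ∧ a) ∨ (d ∧ ¬d ∧ ¬b) ∨ (d ∧ ¬d ∧ a) ∨ (¬c ∧ ¬b ∧ ¬b) ∨ (¬c ∧ ¬b ∧ a) ∨ (¬c ∧ ¬d ∧ ¬b) ∨ (¬c ∧ ¬d ∧ a)
⇔ (d ∧ ¬b) ∨ (¬c ∧ ¬b) ∨ (¬c ∧ ¬d ∧ a)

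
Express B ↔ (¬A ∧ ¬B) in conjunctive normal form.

B ↔ (¬A ∧ ¬B)
≡ (B → (¬A ∧ ¬B)) ∧ ((¬A ∧ ¬B) → B)   — eliminate ↔
≡ (¬B ∨ (¬A ∧ ¬B)) ∧ ((¬A ∧ ¬B) → B)   — eliminate →
≡ (¬B ∨ (¬A ∧ ¬B)) ∧ (¬(¬A ∧ ¬B) ∨ B)   — eliminate →
≡ (¬B ∨ (¬A ∧ ¬B)) ∧ (¬¬A ∨ ¬¬B ∨ B)   — De Morgan
≡ (¬B ∨ (¬A ∧ ¬B)) ∧ (A ∨ ¬¬B ∨ B)   — double negation
≡ (¬B ∨ (¬A ∧ ¬B)) ∧ (A ∨ B ∨ B)   — double negation
≡ (¬B ∨ ¬A) ∧ (¬B ∨ ¬B) ∧ (A ∨ B ∨ B)   — distribute ∨ over ∧
≡ ¬B ∧ (A ∨ B)   — simplify

¬B ∧ (A ∨ B)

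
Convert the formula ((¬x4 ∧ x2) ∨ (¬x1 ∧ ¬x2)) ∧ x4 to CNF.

((¬x4 ∧ x2) ∨ (¬x1 ∧ ¬x2)) ∧ x4
= (¬x4 ∨ ¬x1) ∧ (¬x4 ∨ ¬x2) ∧ (x2 ∨ ¬x1) ∧ (x2 ∨ ¬x2) ∧ x4   (distribute ∨ over ∧)
= (¬x4 ∨ ¬x1) ∧ (¬x4 ∨ ¬x2) ∧ (x2 ∨ ¬x1) ∧ x4   (simplify)

(¬x4 ∨ ¬x1) ∧ (¬x4 ∨ ¬x2) ∧ (x2 ∨ ¬x1) ∧ x4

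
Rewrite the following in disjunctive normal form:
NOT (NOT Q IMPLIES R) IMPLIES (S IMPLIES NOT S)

Q OR R OR NOT S

NOT (NOT Q IMPLIES R) IMPLIES (S IMPLIES NOT S)
⇔ NOT NOT (NOT Q IMPLIES R) OR (S IMPLIES NOT S)   [eliminate IMPLIES]
⇔ NOT NOT (NOT NOT Q OR R) OR (S IMPLIES NOT S)   [eliminate IMPLIES]
⇔ NOT NOT (NOT NOT Q OR R) OR NOT S OR NOT S   [eliminate IMPLIES]
⇔ NOT NOT Q OR R OR NOT S OR NOT S   [double negation]
⇔ Q OR R OR NOT S OR NOT S   [double negation]
⇔ Q OR R OR NOT S   [simplify]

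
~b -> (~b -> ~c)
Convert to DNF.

b | ~c

~b -> (~b -> ~c)
≡ ~~b | (~b -> ~c)   [eliminate ->]
≡ ~~b | ~~b | ~c   [eliminate ->]
≡ b | ~~b | ~c   [double negation]
≡ b | b | ~c   [double negation]
≡ b | ~c   [simplify]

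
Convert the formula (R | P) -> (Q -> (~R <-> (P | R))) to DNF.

(R | P) -> (Q -> (~R <-> (P | R)))
≡ ~(R | P) | (Q -> (~R <-> (P | R)))   [eliminate ->]
≡ ~(R | P) | ~Q | (~R <-> (P | R))   [eliminate ->]
≡ ~(R | P) | ~Q | ((~R -> (P | R)) & ((P | R) -> ~R))   [eliminate <->]
≡ ~(R | P) | ~Q | ((~~R | P | R) & ((P | R) -> ~R))   [eliminate ->]
≡ ~(R | P) | ~Q | ((~~R | P | R) & (~(P | R) | ~R))   [eliminate ->]
≡ (~R & ~P) | ~Q | ((~~R | P | R) & (~(P | R) | ~R))   [De Morgan]
≡ (~R & ~P) | ~Q | ((R | P | R) & (~(P | R) | ~R))   [double negation]
≡ (~R & ~P) | ~Q | ((R | P | R) & ((~P & ~R) | ~R))   [De Morgan]
≡ (~R & ~P) | ~Q | (R & ~P & ~R) | (R & ~R) | (P & ~P & ~R) | (P & ~R) | (R & ~P & ~R) | (R & ~R)   [distribute & over |]
≡ (~R & ~P) | ~Q | (P & ~R)   [simplify]

(~R & ~P) | ~Q | (P & ~R)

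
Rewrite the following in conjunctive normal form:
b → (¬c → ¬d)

b → (¬c → ¬d)
⇔ ¬b ∨ (¬c → ¬d)   (eliminate →)
⇔ ¬b ∨ ¬¬c ∨ ¬d   (eliminate →)
⇔ ¬b ∨ c ∨ ¬d   (double negation)

¬b ∨ c ∨ ¬d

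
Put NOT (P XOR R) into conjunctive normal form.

(NOT P OR R) AND (NOT R OR P)

NOT (P XOR R)
≡ NOT ((P OR R) AND NOT (P AND R))   — expand XOR
≡ NOT (P OR R) OR NOT NOT (P AND R)   — De Morgan
≡ (NOT P AND NOT R) OR NOT NOT (P AND R)   — De Morgan
≡ (NOT P AND NOT R) OR (P AND R)   — double negation
≡ (NOT P OR P) AND (NOT P OR R) AND (NOT R OR P) AND (NOT R OR R)   — distribute OR over AND
≡ (NOT P OR R) AND (NOT R OR P)   — simplify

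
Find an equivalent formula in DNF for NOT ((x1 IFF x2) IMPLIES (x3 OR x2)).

NOT x1 AND NOT x2 AND NOT x3

NOT ((x1 IFF x2) IMPLIES (x3 OR x2))
= NOT (NOT (x1 IFF x2) OR x3 OR x2)   (eliminate IMPLIES)
= NOT (NOT ((x1 IMPLIES x2) AND (x2 IMPLIES x1)) OR x3 OR x2)   (eliminate IFF)
= NOT (NOT ((NOT x1 OR x2) AND (x2 IMPLIES x1)) OR x3 OR x2)   (eliminate IMPLIES)
= NOT (NOT ((NOT x1 OR x2) AND (NOT x2 OR x1)) OR x3 OR x2)   (eliminate IMPLIES)
= NOT NOT ((NOT x1 OR x2) AND (NOT x2 OR x1)) AND NOT x3 AND NOT x2   (De Morgan)
= (NOT x1 OR x2) AND (NOT x2 OR x1) AND NOT x3 AND NOT x2   (double negation)
= (NOT x1 AND NOT x2 AND NOT x3 AND NOT x2) OR (NOT x1 AND x1 AND NOT x3 AND NOT x2) OR (x2 AND NOT x2 AND NOT x3 AND NOT x2) OR (x2 AND x1 AND NOT x3 AND NOT x2)   (distribute AND over OR)
= NOT x1 AND NOT x2 AND NOT x3   (simplify)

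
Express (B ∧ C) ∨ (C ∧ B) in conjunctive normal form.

(B ∧ C) ∨ (C ∧ B)
≡ (B ∨ C) ∧ (B ∨ B) ∧ (C ∨ C) ∧ (C ∨ B)   [distribute ∨ over ∧]
≡ B ∧ C   [simplify]

B ∧ C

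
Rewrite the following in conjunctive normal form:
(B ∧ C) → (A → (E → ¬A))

¬B ∨ ¬C ∨ ¬A ∨ ¬E

(B ∧ C) → (A → (E → ¬A))
⇔ ¬(B ∧ C) ∨ (A → (E → ¬A))   [eliminate →]
⇔ ¬(B ∧ C) ∨ ¬A ∨ (E → ¬A)   [eliminate →]
⇔ ¬(B ∧ C) ∨ ¬A ∨ ¬E ∨ ¬A   [eliminate →]
⇔ ¬B ∨ ¬C ∨ ¬A ∨ ¬E ∨ ¬A   [De Morgan]
⇔ ¬B ∨ ¬C ∨ ¬A ∨ ¬E   [simplify]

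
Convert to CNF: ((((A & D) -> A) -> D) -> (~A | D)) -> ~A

((((A & D) -> A) -> D) -> (~A | D)) -> ~A
≡ ~((((A & D) -> A) -> D) -> (~A | D)) | ~A
≡ ~(~(((A & D) -> A) -> D) | ~A | D) | ~A
≡ ~(~(~((A & D) -> A) | D) | ~A | D) | ~A
≡ ~(~(~(~(A & D) | A) | D) | ~A | D) | ~A
≡ (~~(~(~(A & D) | A) | D) & ~~A & ~D) | ~A
≡ ((~(~(A & D) | A) | D) & ~~A & ~D) | ~A
≡ (((~~(A & D) & ~A) | D) & ~~A & ~D) | ~A
≡ (((A & D & ~A) | D) & ~~A & ~D) | ~A
≡ (((A & D & ~A) | D) & A & ~D) | ~A
≡ (A | D | ~A) & (D | D | ~A) & (~A | D | ~A) & (A | ~A) & (~D | ~A)
≡ (D | ~A) & (~D | ~A)

(D | ~A) & (~D | ~A)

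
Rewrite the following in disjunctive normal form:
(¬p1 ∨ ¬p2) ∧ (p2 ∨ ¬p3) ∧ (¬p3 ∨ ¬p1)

(¬p1 ∧ p2) ∨ (¬p1 ∧ ¬p3) ∨ (¬p2 ∧ ¬p3)

(¬p1 ∨ ¬p2) ∧ (p2 ∨ ¬p3) ∧ (¬p3 ∨ ¬p1)
≡ (¬p1 ∧ p2 ∧ ¬p3) ∨ (¬p1 ∧ p2 ∧ ¬p1) ∨ (¬p1 ∧ ¬p3 ∧ ¬p3) ∨ (¬p1 ∧ ¬p3 ∧ ¬p1) ∨ (¬p2 ∧ p2 ∧ ¬p3) ∨ (¬p2 ∧ p2 ∧ ¬p1) ∨ (¬p2 ∧ ¬p3 ∧ ¬p3) ∨ (¬p2 ∧ ¬p3 ∧ ¬p1)   (distribute ∧ over ∨)
≡ (¬p1 ∧ p2) ∨ (¬p1 ∧ ¬p3) ∨ (¬p2 ∧ ¬p3)   (simplify)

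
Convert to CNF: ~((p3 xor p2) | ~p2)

~((p3 xor p2) | ~p2)
≡ ~(((p3 | p2) & ~(p3 & p2)) | ~p2)   [expand xor]
≡ ~((p3 | p2) & ~(p3 & p2)) & ~~p2   [De Morgan]
≡ (~(p3 | p2) | ~~(p3 & p2)) & ~~p2   [De Morgan]
≡ ((~p3 & ~p2) | ~~(p3 & p2)) & ~~p2   [De Morgan]
≡ ((~p3 & ~p2) | (p3 & p2)) & ~~p2   [double negation]
≡ ((~p3 & ~p2) | (p3 & p2)) & p2   [double negation]
≡ (~p3 | p3) & (~p3 | p2) & (~p2 | p3) & (~p2 | p2) & p2   [distribute | over &]
≡ (~p2 | p3) & p2   [simplify]

(~p2 | p3) & p2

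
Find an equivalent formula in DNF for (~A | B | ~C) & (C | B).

(~A & C) | B

(~A | B | ~C) & (C | B)
≡ (~A & C) | (~A & B) | (B & C) | (B & B) | (~C & C) | (~C & B)   [distribute & over |]
≡ (~A & C) | B   [simplify]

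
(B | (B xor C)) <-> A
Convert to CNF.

(B | (B xor C)) <-> A
= ((B | (B xor C)) -> A) & (A -> (B | (B xor C)))
= (~(B | (B xor C)) | A) & (A -> (B | (B xor C)))
= (~(B | ((B | C) & ~(B & C))) | A) & (A -> (B | (B xor C)))
= (~(B | ((B | C) & ~(B & C))) | A) & (~A | B | (B xor C))
= (~(B | ((B | C) & ~(B & C))) | A) & (~A | B | ((B | C) & ~(B & C)))
= ((~B & ~((B | C) & ~(B & C))) | A) & (~A | B | ((B | C) & ~(B & C)))
= ((~B & (~(B | C) | ~~(B & C))) | A) & (~A | B | ((B | C) & ~(B & C)))
= ((~B & ((~B & ~C) | ~~(B & C))) | A) & (~A | B | ((B | C) & ~(B & C)))
= ((~B & ((~B & ~C) | (B & C))) | A) & (~A | B | ((B | C) & ~(B & C)))
= ((~B & ((~B & ~C) | (B & C))) | A) & (~A | B | ((B | C) & (~B | ~C)))
= (~B | A) & (~B | B | A) & (~B | C | A) & (~C | B | A) & (~C | C | A) & (~A | B | B | C) & (~A | B | ~B | ~C)
= (~B | A) & (~C | B | A) & (~A | B | C)

(~B | A) & (~C | B | A) & (~A | B | C)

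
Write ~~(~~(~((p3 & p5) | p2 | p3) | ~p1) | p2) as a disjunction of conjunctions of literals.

(~p3 & ~p2) | ~p1 | p2

~~(~~(~((p3 & p5) | p2 | p3) | ~p1) | p2)
= ~~(~((p3 & p5) | p2 | p3) | ~p1) | p2   (double negation)
= ~((p3 & p5) | p2 | p3) | ~p1 | p2   (double negation)
= (~(p3 & p5) & ~p2 & ~p3) | ~p1 | p2   (De Morgan)
= ((~p3 | ~p5) & ~p2 & ~p3) | ~p1 | p2   (De Morgan)
= (~p3 & ~p2 & ~p3) | (~p5 & ~p2 & ~p3) | ~p1 | p2   (distribute & over |)
= (~p3 & ~p2) | ~p1 | p2   (simplify)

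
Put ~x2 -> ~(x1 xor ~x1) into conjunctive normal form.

~x2 -> ~(x1 xor ~x1)
= ~~x2 | ~(x1 xor ~x1)   (eliminate ->)
= ~~x2 | ~((x1 | ~x1) & ~(x1 & ~x1))   (expand xor)
= x2 | ~((x1 | ~x1) & ~(x1 & ~x1))   (double negation)
= x2 | ~(x1 | ~x1) | ~~(x1 & ~x1)   (De Morgan)
= x2 | (~x1 & ~~x1) | ~~(x1 & ~x1)   (De Morgan)
= x2 | (~x1 & x1) | ~~(x1 & ~x1)   (double negation)
= x2 | (~x1 & x1) | (x1 & ~x1)   (double negation)
= (x2 | ~x1 | x1) & (x2 | ~x1 | ~x1) & (x2 | x1 | x1) & (x2 | x1 | ~x1)   (distribute | over &)
= (x2 | ~x1) & (x2 | x1)   (simplify)

(x2 | ~x1) & (x2 | x1)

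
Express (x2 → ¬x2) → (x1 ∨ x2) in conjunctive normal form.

x2 ∨ x1

(x2 → ¬x2) → (x1 ∨ x2)
≡ ¬(x2 → ¬x2) ∨ x1 ∨ x2   [eliminate →]
≡ ¬(¬x2 ∨ ¬x2) ∨ x1 ∨ x2   [eliminate →]
≡ (¬¬x2 ∧ ¬¬x2) ∨ x1 ∨ x2   [De Morgan]
≡ (x2 ∧ ¬¬x2) ∨ x1 ∨ x2   [double negation]
≡ (x2 ∧ x2) ∨ x1 ∨ x2   [double negation]
≡ (x2 ∨ x1 ∨ x2) ∧ (x2 ∨ x1 ∨ x2)   [distribute ∨ over ∧]
≡ x2 ∨ x1   [simplify]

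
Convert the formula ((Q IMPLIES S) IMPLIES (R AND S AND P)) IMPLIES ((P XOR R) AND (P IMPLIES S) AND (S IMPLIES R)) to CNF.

((Q IMPLIES S) IMPLIES (R AND S AND P)) IMPLIES ((P XOR R) AND (P IMPLIES S) AND (S IMPLIES R))
≡ NOT ((Q IMPLIES S) IMPLIES (R AND S AND P)) OR ((P XOR R) AND (P IMPLIES S) AND (S IMPLIES R))   [eliminate IMPLIES]
≡ NOT (NOT (Q IMPLIES S) OR (R AND S AND P)) OR ((P XOR R) AND (P IMPLIES S) AND (S IMPLIES R))   [eliminate IMPLIES]
≡ NOT (NOT (NOT Q OR S) OR (R AND S AND P)) OR ((P XOR R) AND (P IMPLIES S) AND (S IMPLIES R))   [eliminate IMPLIES]
≡ NOT (NOT (NOT Q OR S) OR (R AND S AND P)) OR ((P OR R) AND NOT (P AND R) AND (P IMPLIES S) AND (S IMPLIES R))   [expand XOR]
≡ NOT (NOT (NOT Q OR S) OR (R AND S AND P)) OR ((P OR R) AND NOT (P AND R) AND (NOT P OR S) AND (S IMPLIES R))   [eliminate IMPLIES]
≡ NOT (NOT (NOT Q OR S) OR (R AND S AND P)) OR ((P OR R) AND NOT (P AND R) AND (NOT P OR S) AND (NOT S OR R))   [eliminate IMPLIES]
≡ (NOT NOT (NOT Q OR S) AND NOT (R AND S AND P)) OR ((P OR R) AND NOT (P AND R) AND (NOT P OR S) AND (NOT S OR R))   [De Morgan]
≡ ((NOT Q OR S) AND NOT (R AND S AND P)) OR ((P OR R) AND NOT (P AND R) AND (NOT P OR S) AND (NOT S OR R))   [double negation]
≡ ((NOT Q OR S) AND (NOT R OR NOT S OR NOT P)) OR ((P OR R) AND NOT (P AND R) AND (NOT P OR S) AND (NOT S OR R))   [De Morgan]
≡ ((NOT Q OR S) AND (NOT R OR NOT S OR NOT P)) OR ((P OR R) AND (NOT P OR NOT R) AND (NOT P OR S) AND (NOT S OR R))   [De Morgan]
≡ (NOT Q OR S OR P OR R) AND (NOT Q OR S OR NOT P OR NOT R) AND (NOT Q OR S OR NOT P OR S) AND (NOT Q OR S OR NOT S OR R) AND (NOT R OR NOT S OR NOT P OR P OR R) AND (NOT R OR NOT S OR NOT P OR NOT P OR NOT R) AND (NOT R OR NOT S OR NOT P OR NOT P OR S) AND (NOT R OR NOT S OR NOT P OR NOT S OR R)   [distribute OR over AND]
≡ (NOT Q OR S OR P OR R) AND (NOT Q OR S OR NOT P) AND (NOT R OR NOT S OR NOT P)   [simplify]

(NOT Q OR S OR P OR R) AND (NOT Q OR S OR NOT P) AND (NOT R OR NOT S OR NOT P)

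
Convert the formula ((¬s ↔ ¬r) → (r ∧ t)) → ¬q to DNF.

(s ∧ r ∧ ¬t) ∨ (¬r ∧ ¬s) ∨ ¬q

((¬s ↔ ¬r) → (r ∧ t)) → ¬q
≡ ¬((¬s ↔ ¬r) → (r ∧ t)) ∨ ¬q   — eliminate →
≡ ¬(¬(¬s ↔ ¬r) ∨ (r ∧ t)) ∨ ¬q   — eliminate →
≡ ¬(¬((¬s → ¬r) ∧ (¬r → ¬s)) ∨ (r ∧ t)) ∨ ¬q   — eliminate ↔
≡ ¬(¬((¬¬s ∨ ¬r) ∧ (¬r → ¬s)) ∨ (r ∧ t)) ∨ ¬q   — eliminate →
≡ ¬(¬((¬¬s ∨ ¬r) ∧ (¬¬r ∨ ¬s)) ∨ (r ∧ t)) ∨ ¬q   — eliminate →
≡ (¬¬((¬¬s ∨ ¬r) ∧ (¬¬r ∨ ¬s)) ∧ ¬(r ∧ t)) ∨ ¬q   — De Morgan
≡ ((¬¬s ∨ ¬r) ∧ (¬¬r ∨ ¬s) ∧ ¬(r ∧ t)) ∨ ¬q   — double negation
≡ ((s ∨ ¬r) ∧ (¬¬r ∨ ¬s) ∧ ¬(r ∧ t)) ∨ ¬q   — double negation
≡ ((s ∨ ¬r) ∧ (r ∨ ¬s) ∧ ¬(r ∧ t)) ∨ ¬q   — double negation
≡ ((s ∨ ¬r) ∧ (r ∨ ¬s) ∧ (¬r ∨ ¬t)) ∨ ¬q   — De Morgan
≡ (s ∧ r ∧ ¬r) ∨ (s ∧ r ∧ ¬t) ∨ (s ∧ ¬s ∧ ¬r) ∨ (s ∧ ¬s ∧ ¬t) ∨ (¬r ∧ r ∧ ¬r) ∨ (¬r ∧ r ∧ ¬t) ∨ (¬r ∧ ¬s ∧ ¬r) ∨ (¬r ∧ ¬s ∧ ¬t) ∨ ¬q   — distribute ∧ over ∨
≡ (s ∧ r ∧ ¬t) ∨ (¬r ∧ ¬s) ∨ ¬q   — simplify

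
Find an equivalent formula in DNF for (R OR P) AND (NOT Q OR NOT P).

(R AND NOT Q) OR (R AND NOT P) OR (P AND NOT Q)

(R OR P) AND (NOT Q OR NOT P)
≡ (R AND NOT Q) OR (R AND NOT P) OR (P AND NOT Q) OR (P AND NOT P)
≡ (R AND NOT Q) OR (R AND NOT P) OR (P AND NOT Q)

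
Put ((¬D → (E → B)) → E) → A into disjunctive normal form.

((¬D → (E → B)) → E) → A
≡ ¬((¬D → (E → B)) → E) ∨ A   (eliminate →)
≡ ¬(¬(¬D → (E → B)) ∨ E) ∨ A   (eliminate →)
≡ ¬(¬(¬¬D ∨ (E → B)) ∨ E) ∨ A   (eliminate →)
≡ ¬(¬(¬¬D ∨ ¬E ∨ B) ∨ E) ∨ A   (eliminate →)
≡ (¬¬(¬¬D ∨ ¬E ∨ B) ∧ ¬E) ∨ A   (De Morgan)
≡ ((¬¬D ∨ ¬E ∨ B) ∧ ¬E) ∨ A   (double negation)
≡ ((D ∨ ¬E ∨ B) ∧ ¬E) ∨ A   (double negation)
≡ (D ∧ ¬E) ∨ (¬E ∧ ¬E) ∨ (B ∧ ¬E) ∨ A   (distribute ∧ over ∨)
≡ ¬E ∨ A   (simplify)

¬E ∨ A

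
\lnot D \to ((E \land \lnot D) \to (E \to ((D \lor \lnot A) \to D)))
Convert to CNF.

\lnot D \to ((E \land \lnot D) \to (E \to ((D \lor \lnot A) \to D)))
= \lnot \lnot D \lor ((E \land \lnot D) \to (E \to ((D \lor \lnot A) \to D)))   — eliminate \to
= \lnot \lnot D \lor \lnot (E \land \lnot D) \lor (E \to ((D \lor \lnot A) \to D))   — eliminate \to
= \lnot \lnot D \lor \lnot (E \land \lnot D) \lor \lnot E \lor ((D \lor \lnot A) \to D)   — eliminate \to
= \lnot \lnot D \lor \lnot (E \land \lnot D) \lor \lnot E \lor \lnot (D \lor \lnot A) \lor D   — eliminate \to
= D \lor \lnot (E \land \lnot D) \lor \lnot E \lor \lnot (D \lor \lnot A) \lor D   — double negation
= D \lor \lnot E \lor \lnot \lnot D \lor \lnot E \lor \lnot (D \lor \lnot A) \lor D   — De Morgan
= D \lor \lnot E \lor D \lor \lnot E \lor \lnot (D \lor \lnot A) \lor D   — double negation
= D \lor \lnot E \lor D \lor \lnot E \lor (\lnot D \land \lnot \lnot A) \lor D   — De Morgan
= D \lor \lnot E \lor D \lor \lnot E \lor (\lnot D \land A) \lor D   — double negation
= (D \lor \lnot E \lor D \lor \lnot E \lor \lnot D \lor D) \land (D \lor \lnot E \lor D \lor \lnot E \lor A \lor D)   — distribute \lor over \land
= D \lor \lnot E \lor A   — simplify

D \lor \lnot E \lor A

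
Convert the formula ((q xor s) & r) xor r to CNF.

((q xor s) & r) xor r
≡ (((q xor s) & r) | r) & ~((q xor s) & r & r)   [expand xor]
≡ (((q | s) & ~(q & s) & r) | r) & ~((q xor s) & r & r)   [expand xor]
≡ (((q | s) & ~(q & s) & r) | r) & ~((q | s) & ~(q & s) & r & r)   [expand xor]
≡ (((q | s) & (~q | ~s) & r) | r) & ~((q | s) & ~(q & s) & r & r)   [De Morgan]
≡ (((q | s) & (~q | ~s) & r) | r) & (~(q | s) | ~~(q & s) | ~r | ~r)   [De Morgan]
≡ (((q | s) & (~q | ~s) & r) | r) & ((~q & ~s) | ~~(q & s) | ~r | ~r)   [De Morgan]
≡ (((q | s) & (~q | ~s) & r) | r) & ((~q & ~s) | (q & s) | ~r | ~r)   [double negation]
≡ (q | s | r) & (~q | ~s | r) & (r | r) & (~q | q | ~r | ~r) & (~q | s | ~r | ~r) & (~s | q | ~r | ~r) & (~s | s | ~r | ~r)   [distribute | over &]
≡ r & (~q | s | ~r) & (~s | q | ~r)   [simplify]

r & (~q | s | ~r) & (~s | q | ~r)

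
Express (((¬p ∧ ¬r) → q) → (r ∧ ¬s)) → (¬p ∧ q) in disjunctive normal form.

(p ∧ ¬r) ∨ (p ∧ s) ∨ (r ∧ s) ∨ (q ∧ ¬r) ∨ (q ∧ s) ∨ (¬p ∧ q)

(((¬p ∧ ¬r) → q) → (r ∧ ¬s)) → (¬p ∧ q)
≡ ¬(((¬p ∧ ¬r) → q) → (r ∧ ¬s)) ∨ (¬p ∧ q)
≡ ¬(¬((¬p ∧ ¬r) → q) ∨ (r ∧ ¬s)) ∨ (¬p ∧ q)
≡ ¬(¬(¬(¬p ∧ ¬r) ∨ q) ∨ (r ∧ ¬s)) ∨ (¬p ∧ q)
≡ (¬¬(¬(¬p ∧ ¬r) ∨ q) ∧ ¬(r ∧ ¬s)) ∨ (¬p ∧ q)
≡ ((¬(¬p ∧ ¬r) ∨ q) ∧ ¬(r ∧ ¬s)) ∨ (¬p ∧ q)
≡ ((¬¬p ∨ ¬¬r ∨ q) ∧ ¬(r ∧ ¬s)) ∨ (¬p ∧ q)
≡ ((p ∨ ¬¬r ∨ q) ∧ ¬(r ∧ ¬s)) ∨ (¬p ∧ q)
≡ ((p ∨ r ∨ q) ∧ ¬(r ∧ ¬s)) ∨ (¬p ∧ q)
≡ ((p ∨ r ∨ q) ∧ (¬r ∨ ¬¬s)) ∨ (¬p ∧ q)
≡ ((p ∨ r ∨ q) ∧ (¬r ∨ s)) ∨ (¬p ∧ q)
≡ (p ∧ ¬r) ∨ (p ∧ s) ∨ (r ∧ ¬r) ∨ (r ∧ s) ∨ (q ∧ ¬r) ∨ (q ∧ s) ∨ (¬p ∧ q)
≡ (p ∧ ¬r) ∨ (p ∧ s) ∨ (r ∧ s) ∨ (q ∧ ¬r) ∨ (q ∧ s) ∨ (¬p ∧ q)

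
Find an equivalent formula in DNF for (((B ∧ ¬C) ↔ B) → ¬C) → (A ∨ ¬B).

A ∨ ¬B

(((B ∧ ¬C) ↔ B) → ¬C) → (A ∨ ¬B)
≡ ¬(((B ∧ ¬C) ↔ B) → ¬C) ∨ A ∨ ¬B   — eliminate →
≡ ¬(¬((B ∧ ¬C) ↔ B) ∨ ¬C) ∨ A ∨ ¬B   — eliminate →
≡ ¬(¬(((B ∧ ¬C) → B) ∧ (B → (B ∧ ¬C))) ∨ ¬C) ∨ A ∨ ¬B   — eliminate ↔
≡ ¬(¬((¬(B ∧ ¬C) ∨ B) ∧ (B → (B ∧ ¬C))) ∨ ¬C) ∨ A ∨ ¬B   — eliminate →
≡ ¬(¬((¬(B ∧ ¬C) ∨ B) ∧ (¬B ∨ (B ∧ ¬C))) ∨ ¬C) ∨ A ∨ ¬B   — eliminate →
≡ (¬¬((¬(B ∧ ¬C) ∨ B) ∧ (¬B ∨ (B ∧ ¬C))) ∧ ¬¬C) ∨ A ∨ ¬B   — De Morgan
≡ ((¬(B ∧ ¬C) ∨ B) ∧ (¬B ∨ (B ∧ ¬C)) ∧ ¬¬C) ∨ A ∨ ¬B   — double negation
≡ ((¬B ∨ ¬¬C ∨ B) ∧ (¬B ∨ (B ∧ ¬C)) ∧ ¬¬C) ∨ A ∨ ¬B   — De Morgan
≡ ((¬B ∨ C ∨ B) ∧ (¬B ∨ (B ∧ ¬C)) ∧ ¬¬C) ∨ A ∨ ¬B   — double negation
≡ ((¬B ∨ C ∨ B) ∧ (¬B ∨ (B ∧ ¬C)) ∧ C) ∨ A ∨ ¬B   — double negation
≡ (¬B ∧ ¬B ∧ C) ∨ (¬B ∧ B ∧ ¬C ∧ C) ∨ (C ∧ ¬B ∧ C) ∨ (C ∧ B ∧ ¬C ∧ C) ∨ (B ∧ ¬B ∧ C) ∨ (B ∧ B ∧ ¬C ∧ C) ∨ A ∨ ¬B   — distribute ∧ over ∨
≡ A ∨ ¬B   — simplify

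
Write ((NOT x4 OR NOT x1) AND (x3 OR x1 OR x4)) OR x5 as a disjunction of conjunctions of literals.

((NOT x4 OR NOT x1) AND (x3 OR x1 OR x4)) OR x5
≡ (NOT x4 AND x3) OR (NOT x4 AND x1) OR (NOT x4 AND x4) OR (NOT x1 AND x3) OR (NOT x1 AND x1) OR (NOT x1 AND x4) OR x5   [distribute AND over OR]
≡ (NOT x4 AND x3) OR (NOT x4 AND x1) OR (NOT x1 AND x3) OR (NOT x1 AND x4) OR x5   [simplify]

(NOT x4 AND x3) OR (NOT x4 AND x1) OR (NOT x1 AND x3) OR (NOT x1 AND x4) OR x5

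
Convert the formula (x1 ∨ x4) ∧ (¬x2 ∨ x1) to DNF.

(x1 ∨ x4) ∧ (¬x2 ∨ x1)
⇔ (x1 ∧ ¬x2) ∨ (x1 ∧ x1) ∨ (x4 ∧ ¬x2) ∨ (x4 ∧ x1)   — distribute ∧ over ∨
⇔ x1 ∨ (x4 ∧ ¬x2)   — simplify

x1 ∨ (x4 ∧ ¬x2)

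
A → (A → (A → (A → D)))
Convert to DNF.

A → (A → (A → (A → D)))
≡ ¬A ∨ (A → (A → (A → D)))   [eliminate →]
≡ ¬A ∨ ¬A ∨ (A → (A → D))   [eliminate →]
≡ ¬A ∨ ¬A ∨ ¬A ∨ (A → D)   [eliminate →]
≡ ¬A ∨ ¬A ∨ ¬A ∨ ¬A ∨ D   [eliminate →]
≡ ¬A ∨ D   [simplify]

¬A ∨ D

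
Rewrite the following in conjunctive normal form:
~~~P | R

~~~P | R
≡ ~P | R

~P | R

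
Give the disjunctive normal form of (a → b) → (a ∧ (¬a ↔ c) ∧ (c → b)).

(a → b) → (a ∧ (¬a ↔ c) ∧ (c → b))
⇔ ¬(a → b) ∨ (a ∧ (¬a ↔ c) ∧ (c → b))   — eliminate →
⇔ ¬(¬a ∨ b) ∨ (a ∧ (¬a ↔ c) ∧ (c → b))   — eliminate →
⇔ ¬(¬a ∨ b) ∨ (a ∧ (¬a → c) ∧ (c → ¬a) ∧ (c → b))   — eliminate ↔
⇔ ¬(¬a ∨ b) ∨ (a ∧ (¬¬a ∨ c) ∧ (c → ¬a) ∧ (c → b))   — eliminate →
⇔ ¬(¬a ∨ b) ∨ (a ∧ (¬¬a ∨ c) ∧ (¬c ∨ ¬a) ∧ (c → b))   — eliminate →
⇔ ¬(¬a ∨ b) ∨ (a ∧ (¬¬a ∨ c) ∧ (¬c ∨ ¬a) ∧ (¬c ∨ b))   — eliminate →
⇔ (¬¬a ∧ ¬b) ∨ (a ∧ (¬¬a ∨ c) ∧ (¬c ∨ ¬a) ∧ (¬c ∨ b))   — De Morgan
⇔ (a ∧ ¬b) ∨ (a ∧ (¬¬a ∨ c) ∧ (¬c ∨ ¬a) ∧ (¬c ∨ b))   — double negation
⇔ (a ∧ ¬b) ∨ (a ∧ (a ∨ c) ∧ (¬c ∨ ¬a) ∧ (¬c ∨ b))   — double negation
⇔ (a ∧ ¬b) ∨ (a ∧ a ∧ ¬c ∧ ¬c) ∨ (a ∧ a ∧ ¬c ∧ b) ∨ (a ∧ a ∧ ¬a ∧ ¬c) ∨ (a ∧ a ∧ ¬a ∧ b) ∨ (a ∧ c ∧ ¬c ∧ ¬c) ∨ (a ∧ c ∧ ¬c ∧ b) ∨ (a ∧ c ∧ ¬a ∧ ¬c) ∨ (a ∧ c ∧ ¬a ∧ b)   — distribute ∧ over ∨
⇔ (a ∧ ¬b) ∨ (a ∧ ¬c)   — simplify

(a ∧ ¬b) ∨ (a ∧ ¬c)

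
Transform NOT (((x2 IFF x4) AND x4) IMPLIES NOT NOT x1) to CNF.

(NOT x4 OR x2) AND x4 AND NOT x1

NOT (((x2 IFF x4) AND x4) IMPLIES NOT NOT x1)
≡ NOT (NOT ((x2 IFF x4) AND x4) OR NOT NOT x1)   [eliminate IMPLIES]
≡ NOT (NOT ((x2 IMPLIES x4) AND (x4 IMPLIES x2) AND x4) OR NOT NOT x1)   [eliminate IFF]
≡ NOT (NOT ((NOT x2 OR x4) AND (x4 IMPLIES x2) AND x4) OR NOT NOT x1)   [eliminate IMPLIES]
≡ NOT (NOT ((NOT x2 OR x4) AND (NOT x4 OR x2) AND x4) OR NOT NOT x1)   [eliminate IMPLIES]
≡ NOT NOT ((NOT x2 OR x4) AND (NOT x4 OR x2) AND x4) AND NOT NOT NOT x1   [De Morgan]
≡ (NOT x2 OR x4) AND (NOT x4 OR x2) AND x4 AND NOT NOT NOT x1   [double negation]
≡ (NOT x2 OR x4) AND (NOT x4 OR x2) AND x4 AND NOT x1   [double negation]
≡ (NOT x4 OR x2) AND x4 AND NOT x1   [simplify]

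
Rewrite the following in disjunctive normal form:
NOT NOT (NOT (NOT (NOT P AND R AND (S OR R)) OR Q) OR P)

NOT NOT (NOT (NOT (NOT P AND R AND (S OR R)) OR Q) OR P)
= NOT (NOT (NOT P AND R AND (S OR R)) OR Q) OR P   [double negation]
= (NOT NOT (NOT P AND R AND (S OR R)) AND NOT Q) OR P   [De Morgan]
= (NOT P AND R AND (S OR R) AND NOT Q) OR P   [double negation]
= (NOT P AND R AND S AND NOT Q) OR (NOT P AND R AND R AND NOT Q) OR P   [distribute AND over OR]
= (NOT P AND R AND NOT Q) OR P   [simplify]

(NOT P AND R AND NOT Q) OR P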